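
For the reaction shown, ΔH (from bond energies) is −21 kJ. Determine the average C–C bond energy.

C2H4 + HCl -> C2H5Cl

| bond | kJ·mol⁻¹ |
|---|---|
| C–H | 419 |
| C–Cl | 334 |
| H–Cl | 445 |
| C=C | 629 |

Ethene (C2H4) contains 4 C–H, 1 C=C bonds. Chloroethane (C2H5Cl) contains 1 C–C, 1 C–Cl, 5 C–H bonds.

D(C–C) ≈ 342 kJ/mol

Let D be the C–C bond energy.
Σ(broken) = 4×419 + 1×629 + 1×445 = 2750
Σ(formed) = 1×D + 1×334 + 5×419 = 2429 + D
ΔH = Σ(broken) − Σ(formed) = (2750) − (2429 + D) = +321 − D
Setting this equal to −21 kJ gives D = 342 kJ/mol.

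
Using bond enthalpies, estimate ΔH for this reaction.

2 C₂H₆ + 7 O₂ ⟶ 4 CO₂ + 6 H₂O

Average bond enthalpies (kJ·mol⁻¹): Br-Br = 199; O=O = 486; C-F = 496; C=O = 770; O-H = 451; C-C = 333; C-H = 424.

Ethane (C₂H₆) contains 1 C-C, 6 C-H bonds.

Bonds broken (reactants):
  C-C: 2 × 333 = 666
  C-H: 12 × 424 = 5088
  O=O: 7 × 486 = 3402
  Σ(broken) = 9156 kJ
Bonds formed (products):
  C=O: 8 × 770 = 6160
  O-H: 12 × 451 = 5412
  Σ(formed) = 11572 kJ
ΔH = Σ(broken) − Σ(formed) = 9156 − 11572 = −2416 kJ

ΔH ≈ −2416 kJ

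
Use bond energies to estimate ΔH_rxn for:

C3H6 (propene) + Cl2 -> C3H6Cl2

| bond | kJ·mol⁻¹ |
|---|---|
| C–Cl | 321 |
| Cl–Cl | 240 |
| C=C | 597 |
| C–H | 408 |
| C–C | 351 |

Bonds broken (reactants):
  C–C: 1 × 351 = 351
  C–H: 6 × 408 = 2448
  C=C: 1 × 597 = 597
  Cl–Cl: 1 × 240 = 240
  Σ(broken) = 3636 kJ
Bonds formed (products):
  C–C: 2 × 351 = 702
  C–Cl: 2 × 321 = 642
  C–H: 6 × 408 = 2448
  Σ(formed) = 3792 kJ
ΔH = Σ(broken) − Σ(formed) = 3636 − 3792 = −156 kJ

ΔH ≈ −156 kJ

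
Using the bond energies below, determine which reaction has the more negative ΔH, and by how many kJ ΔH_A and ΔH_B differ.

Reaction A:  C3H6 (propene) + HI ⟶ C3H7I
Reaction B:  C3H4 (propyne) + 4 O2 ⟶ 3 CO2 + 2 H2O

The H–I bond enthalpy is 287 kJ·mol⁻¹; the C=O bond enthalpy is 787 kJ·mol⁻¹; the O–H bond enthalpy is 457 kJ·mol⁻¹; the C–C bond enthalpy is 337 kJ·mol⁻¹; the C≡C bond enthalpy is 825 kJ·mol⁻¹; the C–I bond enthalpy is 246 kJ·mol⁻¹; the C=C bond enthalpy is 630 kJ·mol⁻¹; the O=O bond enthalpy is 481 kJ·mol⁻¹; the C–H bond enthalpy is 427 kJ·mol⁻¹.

Reaction A:
  Bonds broken (reactants):
    C–C: 1 × 337 = 337
    C–H: 6 × 427 = 2562
    C=C: 1 × 630 = 630
    H–I: 1 × 287 = 287
    Σ(broken) = 3816 kJ
  Bonds formed (products):
    C–C: 2 × 337 = 674
    C–H: 7 × 427 = 2989
    C–I: 1 × 246 = 246
    Σ(formed) = 3909 kJ
  ΔH_A = 3816 − 3909 = −93 kJ
Reaction B:
  Bonds broken (reactants):
    C≡C: 1 × 825 = 825
    C–C: 1 × 337 = 337
    C–H: 4 × 427 = 1708
    O=O: 4 × 481 = 1924
    Σ(broken) = 4794 kJ
  Bonds formed (products):
    C=O: 6 × 787 = 4722
    O–H: 4 × 457 = 1828
    Σ(formed) = 6550 kJ
  ΔH_B = 4794 − 6550 = −1756 kJ
ΔH_A − ΔH_B = +1663 kJ, so reaction B has the more negative ΔH; |ΔH_A − ΔH_B| = 1663 kJ.

Reaction B, by 1663 kJ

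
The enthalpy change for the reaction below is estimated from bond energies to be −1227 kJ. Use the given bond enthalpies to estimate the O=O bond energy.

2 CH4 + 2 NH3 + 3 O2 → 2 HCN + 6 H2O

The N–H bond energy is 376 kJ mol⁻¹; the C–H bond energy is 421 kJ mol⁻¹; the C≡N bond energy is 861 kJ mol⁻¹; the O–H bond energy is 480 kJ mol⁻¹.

Let D be the O=O bond energy.
Σ(broken) = 8×421 + 6×376 + 3×D = 5624 + 3D
Σ(formed) = 2×861 + 2×421 + 12×480 = 8324
ΔH = Σ(broken) − Σ(formed) = (5624 + 3D) − (8324) = −2700 + 3D
Setting this equal to −1227 kJ gives 3D = 1473, so D = 491 kJ/mol.

D(O=O) ≈ 491 kJ/mol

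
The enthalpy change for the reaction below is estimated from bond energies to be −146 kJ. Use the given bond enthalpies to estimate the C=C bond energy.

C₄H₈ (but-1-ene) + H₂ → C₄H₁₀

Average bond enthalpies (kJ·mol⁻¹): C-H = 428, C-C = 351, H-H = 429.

D(C=C) ≈ 632 kJ/mol

Let D be the C=C bond energy.
Σ(broken) = 2×351 + 8×428 + 1×D + 1×429 = 4555 + D
Σ(formed) = 3×351 + 10×428 = 5333
ΔH = Σ(broken) − Σ(formed) = (4555 + D) − (5333) = −778 + D
Setting this equal to −146 kJ gives D = 632 kJ/mol.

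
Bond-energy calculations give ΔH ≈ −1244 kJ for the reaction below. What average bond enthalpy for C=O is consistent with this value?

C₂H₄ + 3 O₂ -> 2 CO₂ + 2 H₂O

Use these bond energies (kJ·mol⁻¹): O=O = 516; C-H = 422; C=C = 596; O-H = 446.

D(C=O) ≈ 823 kJ/mol

Let D be the C=O bond energy.
Σ(broken) = 4×422 + 1×596 + 3×516 = 3832
Σ(formed) = 4×D + 4×446 = 1784 + 4D
ΔH = Σ(broken) − Σ(formed) = (3832) − (1784 + 4D) = +2048 − 4D
Setting this equal to −1244 kJ gives 4D = 3292, so D = 823 kJ/mol.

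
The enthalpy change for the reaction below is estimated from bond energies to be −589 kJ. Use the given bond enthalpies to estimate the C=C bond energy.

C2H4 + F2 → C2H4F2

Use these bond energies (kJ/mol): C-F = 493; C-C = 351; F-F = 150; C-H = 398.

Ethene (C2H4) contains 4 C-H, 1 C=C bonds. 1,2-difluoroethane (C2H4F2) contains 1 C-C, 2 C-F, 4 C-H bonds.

D(C=C) ≈ 598 kJ/mol

Let D be the C=C bond energy.
Σ(broken) = 4×398 + 1×D + 1×150 = 1742 + D
Σ(formed) = 1×351 + 2×493 + 4×398 = 2929
ΔH = Σ(broken) − Σ(formed) = (1742 + D) − (2929) = −1187 + D
Setting this equal to −589 kJ gives D = 598 kJ/mol.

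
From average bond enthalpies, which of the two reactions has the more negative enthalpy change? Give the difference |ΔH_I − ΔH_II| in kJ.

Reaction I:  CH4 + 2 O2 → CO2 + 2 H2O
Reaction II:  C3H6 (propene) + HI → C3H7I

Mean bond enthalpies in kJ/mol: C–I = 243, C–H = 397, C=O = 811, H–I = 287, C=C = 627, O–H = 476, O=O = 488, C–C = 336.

Reaction I, by 900 kJ

Reaction I:
  Bonds broken (reactants):
    C–H: 4 × 397 = 1588
    O=O: 2 × 488 = 976
    Σ(broken) = 2564 kJ
  Bonds formed (products):
    C=O: 2 × 811 = 1622
    O–H: 4 × 476 = 1904
    Σ(formed) = 3526 kJ
  ΔH_I = 2564 − 3526 = −962 kJ
Reaction II:
  Bonds broken (reactants):
    C–C: 1 × 336 = 336
    C–H: 6 × 397 = 2382
    C=C: 1 × 627 = 627
    H–I: 1 × 287 = 287
    Σ(broken) = 3632 kJ
  Bonds formed (products):
    C–C: 2 × 336 = 672
    C–H: 7 × 397 = 2779
    C–I: 1 × 243 = 243
    Σ(formed) = 3694 kJ
  ΔH_II = 3632 − 3694 = −62 kJ
ΔH_I − ΔH_II = −900 kJ, so reaction I has the more negative ΔH; |ΔH_I − ΔH_II| = 900 kJ.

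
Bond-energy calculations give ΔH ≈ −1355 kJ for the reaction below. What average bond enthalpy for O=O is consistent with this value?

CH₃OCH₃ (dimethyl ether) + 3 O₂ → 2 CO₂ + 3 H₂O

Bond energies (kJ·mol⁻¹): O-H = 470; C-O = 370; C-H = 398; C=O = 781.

Let D be the O=O bond energy.
Σ(broken) = 6×398 + 2×370 + 3×D = 3128 + 3D
Σ(formed) = 4×781 + 6×470 = 5944
ΔH = Σ(broken) − Σ(formed) = (3128 + 3D) − (5944) = −2816 + 3D
Setting this equal to −1355 kJ gives 3D = 1461, so D = 487 kJ/mol.

D(O=O) ≈ 487 kJ/mol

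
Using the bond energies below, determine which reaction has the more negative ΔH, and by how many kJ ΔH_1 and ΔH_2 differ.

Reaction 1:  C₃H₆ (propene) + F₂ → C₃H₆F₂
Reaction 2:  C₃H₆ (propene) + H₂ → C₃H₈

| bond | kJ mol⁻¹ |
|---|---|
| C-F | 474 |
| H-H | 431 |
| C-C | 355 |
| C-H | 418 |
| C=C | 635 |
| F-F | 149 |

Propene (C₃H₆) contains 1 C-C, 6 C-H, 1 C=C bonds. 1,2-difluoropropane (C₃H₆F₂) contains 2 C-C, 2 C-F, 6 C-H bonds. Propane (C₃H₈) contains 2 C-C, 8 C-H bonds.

Reaction 1:
  Bonds broken (reactants):
    C-C: 1 × 355 = 355
    C-H: 6 × 418 = 2508
    C=C: 1 × 635 = 635
    F-F: 1 × 149 = 149
    Σ(broken) = 3647 kJ
  Bonds formed (products):
    C-C: 2 × 355 = 710
    C-F: 2 × 474 = 948
    C-H: 6 × 418 = 2508
    Σ(formed) = 4166 kJ
  ΔH_1 = 3647 − 4166 = −519 kJ
Reaction 2:
  Bonds broken (reactants):
    C-C: 1 × 355 = 355
    C-H: 6 × 418 = 2508
    C=C: 1 × 635 = 635
    H-H: 1 × 431 = 431
    Σ(broken) = 3929 kJ
  Bonds formed (products):
    C-C: 2 × 355 = 710
    C-H: 8 × 418 = 3344
    Σ(formed) = 4054 kJ
  ΔH_2 = 3929 − 4054 = −125 kJ
ΔH_1 − ΔH_2 = −394 kJ, so reaction 1 has the more negative ΔH; |ΔH_1 − ΔH_2| = 394 kJ.

Reaction 1, by 394 kJ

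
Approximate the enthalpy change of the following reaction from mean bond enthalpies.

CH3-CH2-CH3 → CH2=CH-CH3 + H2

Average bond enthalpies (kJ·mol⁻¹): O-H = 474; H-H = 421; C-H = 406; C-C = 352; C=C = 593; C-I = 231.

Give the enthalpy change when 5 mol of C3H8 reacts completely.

Bonds broken (reactants):
  C-C: 2 × 352 = 704
  C-H: 8 × 406 = 3248
  Σ(broken) = 3952 kJ
Bonds formed (products):
  C-C: 1 × 352 = 352
  C-H: 6 × 406 = 2436
  C=C: 1 × 593 = 593
  H-H: 1 × 421 = 421
  Σ(formed) = 3802 kJ
ΔH = Σ(broken) − Σ(formed) = 3952 − 3802 = +150 kJ
For 5× the reaction as written: 5 × (+150) = +750 kJ

ΔH = +750 kJ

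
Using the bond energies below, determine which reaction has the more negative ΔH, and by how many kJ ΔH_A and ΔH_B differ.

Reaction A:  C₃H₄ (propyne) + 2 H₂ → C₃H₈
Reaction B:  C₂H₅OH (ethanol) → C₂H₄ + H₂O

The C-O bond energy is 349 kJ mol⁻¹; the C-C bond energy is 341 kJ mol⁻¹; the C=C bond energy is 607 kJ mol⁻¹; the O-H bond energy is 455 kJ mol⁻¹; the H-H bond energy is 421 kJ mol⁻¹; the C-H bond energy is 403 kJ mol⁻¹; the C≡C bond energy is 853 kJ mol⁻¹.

Reaction A:
  Bonds broken (reactants):
    C≡C: 1 × 853 = 853
    C-C: 1 × 341 = 341
    C-H: 4 × 403 = 1612
    H-H: 2 × 421 = 842
    Σ(broken) = 3648 kJ
  Bonds formed (products):
    C-C: 2 × 341 = 682
    C-H: 8 × 403 = 3224
    Σ(formed) = 3906 kJ
  ΔH_A = 3648 − 3906 = −258 kJ
Reaction B:
  Bonds broken (reactants):
    C-C: 1 × 341 = 341
    C-H: 5 × 403 = 2015
    C-O: 1 × 349 = 349
    O-H: 1 × 455 = 455
    Σ(broken) = 3160 kJ
  Bonds formed (products):
    C-H: 4 × 403 = 1612
    C=C: 1 × 607 = 607
    O-H: 2 × 455 = 910
    Σ(formed) = 3129 kJ
  ΔH_B = 3160 − 3129 = +31 kJ
ΔH_A − ΔH_B = −289 kJ, so reaction A has the more negative ΔH; |ΔH_A − ΔH_B| = 289 kJ.

Reaction A, by 289 kJ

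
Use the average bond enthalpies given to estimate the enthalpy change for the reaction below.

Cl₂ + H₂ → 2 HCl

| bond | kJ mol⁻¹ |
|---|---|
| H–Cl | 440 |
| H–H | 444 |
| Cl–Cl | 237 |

Bonds broken (reactants):
  Cl–Cl: 1 × 237 = 237
  H–H: 1 × 444 = 444
  Σ(broken) = 681 kJ
Bonds formed (products):
  H–Cl: 2 × 440 = 880
  Σ(formed) = 880 kJ
ΔH = Σ(broken) − Σ(formed) = 681 − 880 = −199 kJ

ΔH ≈ −199 kJ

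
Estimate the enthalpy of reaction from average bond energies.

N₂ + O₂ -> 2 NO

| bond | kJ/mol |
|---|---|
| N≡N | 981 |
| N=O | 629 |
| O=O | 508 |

ΔH ≈ +231 kJ

Bonds broken (reactants):
  N≡N: 1 × 981 = 981
  O=O: 1 × 508 = 508
  Σ(broken) = 1489 kJ
Bonds formed (products):
  N=O: 2 × 629 = 1258
  Σ(formed) = 1258 kJ
ΔH = Σ(broken) − Σ(formed) = 1489 − 1258 = +231 kJ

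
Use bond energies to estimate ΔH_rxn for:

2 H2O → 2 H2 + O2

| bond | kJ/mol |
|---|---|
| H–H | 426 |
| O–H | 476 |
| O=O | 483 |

Bonds broken (reactants):
  O–H: 4 × 476 = 1904
  Σ(broken) = 1904 kJ
Bonds formed (products):
  H–H: 2 × 426 = 852
  O=O: 1 × 483 = 483
  Σ(formed) = 1335 kJ
ΔH = Σ(broken) − Σ(formed) = 1904 − 1335 = +569 kJ

ΔH ≈ +569 kJ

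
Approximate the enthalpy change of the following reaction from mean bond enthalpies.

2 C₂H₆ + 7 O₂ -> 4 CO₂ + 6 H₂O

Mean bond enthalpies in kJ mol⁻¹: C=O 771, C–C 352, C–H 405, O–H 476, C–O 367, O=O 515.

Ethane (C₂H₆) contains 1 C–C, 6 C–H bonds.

ΔH ≈ −2711 kJ

Bonds broken (reactants):
  C–C: 2 × 352 = 704
  C–H: 12 × 405 = 4860
  O=O: 7 × 515 = 3605
  Σ(broken) = 9169 kJ
Bonds formed (products):
  C=O: 8 × 771 = 6168
  O–H: 12 × 476 = 5712
  Σ(formed) = 11880 kJ
ΔH = Σ(broken) − Σ(formed) = 9169 − 11880 = −2711 kJ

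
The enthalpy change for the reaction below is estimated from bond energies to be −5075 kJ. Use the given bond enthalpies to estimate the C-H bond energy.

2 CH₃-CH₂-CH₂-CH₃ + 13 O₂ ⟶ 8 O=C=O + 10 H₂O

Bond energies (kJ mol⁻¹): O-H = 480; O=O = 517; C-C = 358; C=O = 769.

Let D be the C-H bond energy.
Σ(broken) = 6×358 + 20×D + 13×517 = 8869 + 20D
Σ(formed) = 16×769 + 20×480 = 21904
ΔH = Σ(broken) − Σ(formed) = (8869 + 20D) − (21904) = −13035 + 20D
Setting this equal to −5075 kJ gives 20D = 7960, so D = 398 kJ/mol.

D(C-H) ≈ 398 kJ/mol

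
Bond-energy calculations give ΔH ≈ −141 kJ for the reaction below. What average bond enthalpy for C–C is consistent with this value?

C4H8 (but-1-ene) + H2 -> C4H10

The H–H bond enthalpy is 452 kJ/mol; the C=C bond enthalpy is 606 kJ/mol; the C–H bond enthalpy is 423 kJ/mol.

Let D be the C–C bond energy.
Σ(broken) = 2×D + 8×423 + 1×606 + 1×452 = 4442 + 2D
Σ(formed) = 3×D + 10×423 = 4230 + 3D
ΔH = Σ(broken) − Σ(formed) = (4442 + 2D) − (4230 + 3D) = +212 − D
Setting this equal to −141 kJ gives D = 353 kJ/mol.

D(C–C) ≈ 353 kJ/mol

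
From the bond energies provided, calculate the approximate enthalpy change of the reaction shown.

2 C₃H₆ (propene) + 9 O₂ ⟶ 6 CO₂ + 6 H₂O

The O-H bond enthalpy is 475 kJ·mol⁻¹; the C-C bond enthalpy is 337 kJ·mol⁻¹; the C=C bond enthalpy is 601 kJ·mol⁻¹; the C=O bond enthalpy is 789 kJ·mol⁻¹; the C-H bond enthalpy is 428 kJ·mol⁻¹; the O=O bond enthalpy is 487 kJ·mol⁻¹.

Bonds broken (reactants):
  C-C: 2 × 337 = 674
  C-H: 12 × 428 = 5136
  C=C: 2 × 601 = 1202
  O=O: 9 × 487 = 4383
  Σ(broken) = 11395 kJ
Bonds formed (products):
  C=O: 12 × 789 = 9468
  O-H: 12 × 475 = 5700
  Σ(formed) = 15168 kJ
ΔH = Σ(broken) − Σ(formed) = 11395 − 15168 = −3773 kJ

ΔH ≈ −3773 kJ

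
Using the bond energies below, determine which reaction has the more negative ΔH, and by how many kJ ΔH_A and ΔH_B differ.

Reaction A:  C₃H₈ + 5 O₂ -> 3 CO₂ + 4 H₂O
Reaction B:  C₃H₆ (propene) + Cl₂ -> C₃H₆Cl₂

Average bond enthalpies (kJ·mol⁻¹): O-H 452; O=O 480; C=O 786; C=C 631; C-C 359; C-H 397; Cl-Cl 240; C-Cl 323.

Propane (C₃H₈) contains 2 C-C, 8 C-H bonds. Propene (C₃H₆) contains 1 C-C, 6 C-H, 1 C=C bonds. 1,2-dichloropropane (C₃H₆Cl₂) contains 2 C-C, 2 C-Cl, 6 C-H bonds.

Reaction A, by 1904 kJ

Reaction A:
  Bonds broken (reactants):
    C-C: 2 × 359 = 718
    C-H: 8 × 397 = 3176
    O=O: 5 × 480 = 2400
    Σ(broken) = 6294 kJ
  Bonds formed (products):
    C=O: 6 × 786 = 4716
    O-H: 8 × 452 = 3616
    Σ(formed) = 8332 kJ
  ΔH_A = 6294 − 8332 = −2038 kJ
Reaction B:
  Bonds broken (reactants):
    C-C: 1 × 359 = 359
    C-H: 6 × 397 = 2382
    C=C: 1 × 631 = 631
    Cl-Cl: 1 × 240 = 240
    Σ(broken) = 3612 kJ
  Bonds formed (products):
    C-C: 2 × 359 = 718
    C-Cl: 2 × 323 = 646
    C-H: 6 × 397 = 2382
    Σ(formed) = 3746 kJ
  ΔH_B = 3612 − 3746 = −134 kJ
ΔH_A − ΔH_B = −1904 kJ, so reaction A has the more negative ΔH; |ΔH_A − ΔH_B| = 1904 kJ.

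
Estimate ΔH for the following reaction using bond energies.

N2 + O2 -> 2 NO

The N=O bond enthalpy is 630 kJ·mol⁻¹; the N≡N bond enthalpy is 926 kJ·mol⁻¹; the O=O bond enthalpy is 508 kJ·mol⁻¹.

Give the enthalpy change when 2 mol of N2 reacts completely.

Bonds broken (reactants):
  N≡N: 1 × 926 = 926
  O=O: 1 × 508 = 508
  Σ(broken) = 1434 kJ
Bonds formed (products):
  N=O: 2 × 630 = 1260
  Σ(formed) = 1260 kJ
ΔH = Σ(broken) − Σ(formed) = 1434 − 1260 = +174 kJ
For 2× the reaction as written: 2 × (+174) = +348 kJ

ΔH = +348 kJ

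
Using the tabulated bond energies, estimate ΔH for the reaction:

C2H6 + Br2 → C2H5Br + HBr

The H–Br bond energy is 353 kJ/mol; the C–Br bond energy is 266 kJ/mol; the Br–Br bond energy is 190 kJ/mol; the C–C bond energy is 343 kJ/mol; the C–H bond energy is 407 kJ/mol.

Bonds broken (reactants):
  Br–Br: 1 × 190 = 190
  C–C: 1 × 343 = 343
  C–H: 6 × 407 = 2442
  Σ(broken) = 2975 kJ
Bonds formed (products):
  C–Br: 1 × 266 = 266
  C–C: 1 × 343 = 343
  C–H: 5 × 407 = 2035
  H–Br: 1 × 353 = 353
  Σ(formed) = 2997 kJ
ΔH = Σ(broken) − Σ(formed) = 2975 − 2997 = −22 kJ

ΔH ≈ −22 kJ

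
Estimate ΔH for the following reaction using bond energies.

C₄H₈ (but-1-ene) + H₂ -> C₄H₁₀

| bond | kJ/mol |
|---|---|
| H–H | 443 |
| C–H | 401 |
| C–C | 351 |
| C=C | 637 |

ΔH ≈ −73 kJ

Bonds broken (reactants):
  C–C: 2 × 351 = 702
  C–H: 8 × 401 = 3208
  C=C: 1 × 637 = 637
  H–H: 1 × 443 = 443
  Σ(broken) = 4990 kJ
Bonds formed (products):
  C–C: 3 × 351 = 1053
  C–H: 10 × 401 = 4010
  Σ(formed) = 5063 kJ
ΔH = Σ(broken) − Σ(formed) = 4990 − 5063 = −73 kJ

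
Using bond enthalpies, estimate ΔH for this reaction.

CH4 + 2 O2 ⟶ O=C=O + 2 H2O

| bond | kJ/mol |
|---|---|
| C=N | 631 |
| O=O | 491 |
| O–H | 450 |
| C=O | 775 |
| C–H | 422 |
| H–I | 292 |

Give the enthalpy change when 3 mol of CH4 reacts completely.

ΔH = −2040 kJ

Bonds broken (reactants):
  C–H: 4 × 422 = 1688
  O=O: 2 × 491 = 982
  Σ(broken) = 2670 kJ
Bonds formed (products):
  C=O: 2 × 775 = 1550
  O–H: 4 × 450 = 1800
  Σ(formed) = 3350 kJ
ΔH = Σ(broken) − Σ(formed) = 2670 − 3350 = −680 kJ
For 3× the reaction as written: 3 × (−680) = −2040 kJ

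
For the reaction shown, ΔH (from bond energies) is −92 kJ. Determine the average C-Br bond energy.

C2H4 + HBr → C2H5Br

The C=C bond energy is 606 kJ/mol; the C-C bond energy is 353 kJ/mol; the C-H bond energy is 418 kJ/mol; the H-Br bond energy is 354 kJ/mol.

Let D be the C-Br bond energy.
Σ(broken) = 4×418 + 1×606 + 1×354 = 2632
Σ(formed) = 1×D + 1×353 + 5×418 = 2443 + D
ΔH = Σ(broken) − Σ(formed) = (2632) − (2443 + D) = +189 − D
Setting this equal to −92 kJ gives D = 281 kJ/mol.

D(C-Br) ≈ 281 kJ/mol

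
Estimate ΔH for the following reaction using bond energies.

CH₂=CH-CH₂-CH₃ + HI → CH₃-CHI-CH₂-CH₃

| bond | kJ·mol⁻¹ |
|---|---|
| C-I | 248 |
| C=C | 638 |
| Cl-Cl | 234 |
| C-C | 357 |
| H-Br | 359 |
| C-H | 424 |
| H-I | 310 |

ΔH ≈ −81 kJ

Bonds broken (reactants):
  C-C: 2 × 357 = 714
  C-H: 8 × 424 = 3392
  C=C: 1 × 638 = 638
  H-I: 1 × 310 = 310
  Σ(broken) = 5054 kJ
Bonds formed (products):
  C-C: 3 × 357 = 1071
  C-H: 9 × 424 = 3816
  C-I: 1 × 248 = 248
  Σ(formed) = 5135 kJ
ΔH = Σ(broken) − Σ(formed) = 5054 − 5135 = −81 kJ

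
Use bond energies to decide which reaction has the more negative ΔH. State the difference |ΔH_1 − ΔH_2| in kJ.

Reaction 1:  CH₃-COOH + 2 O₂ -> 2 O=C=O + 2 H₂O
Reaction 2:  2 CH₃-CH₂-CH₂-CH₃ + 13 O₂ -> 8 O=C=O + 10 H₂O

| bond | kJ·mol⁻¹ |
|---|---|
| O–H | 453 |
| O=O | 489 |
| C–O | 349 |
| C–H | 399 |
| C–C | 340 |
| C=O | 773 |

Reaction 1:
  Bonds broken (reactants):
    C–C: 1 × 340 = 340
    C–H: 3 × 399 = 1197
    C–O: 1 × 349 = 349
    C=O: 1 × 773 = 773
    O–H: 1 × 453 = 453
    O=O: 2 × 489 = 978
    Σ(broken) = 4090 kJ
  Bonds formed (products):
    C=O: 4 × 773 = 3092
    O–H: 4 × 453 = 1812
    Σ(formed) = 4904 kJ
  ΔH_1 = 4090 − 4904 = −814 kJ
Reaction 2:
  Bonds broken (reactants):
    C–C: 6 × 340 = 2040
    C–H: 20 × 399 = 7980
    O=O: 13 × 489 = 6357
    Σ(broken) = 16377 kJ
  Bonds formed (products):
    C=O: 16 × 773 = 12368
    O–H: 20 × 453 = 9060
    Σ(formed) = 21428 kJ
  ΔH_2 = 16377 − 21428 = −5051 kJ
ΔH_1 − ΔH_2 = +4237 kJ, so reaction 2 has the more negative ΔH; |ΔH_1 − ΔH_2| = 4237 kJ.

Reaction 2, by 4237 kJ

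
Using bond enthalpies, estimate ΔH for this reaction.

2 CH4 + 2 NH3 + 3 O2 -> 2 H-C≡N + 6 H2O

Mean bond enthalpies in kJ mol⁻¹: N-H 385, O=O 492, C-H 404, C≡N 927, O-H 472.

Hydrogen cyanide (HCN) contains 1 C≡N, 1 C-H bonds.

ΔH ≈ −1308 kJ

Bonds broken (reactants):
  C-H: 8 × 404 = 3232
  N-H: 6 × 385 = 2310
  O=O: 3 × 492 = 1476
  Σ(broken) = 7018 kJ
Bonds formed (products):
  C≡N: 2 × 927 = 1854
  C-H: 2 × 404 = 808
  O-H: 12 × 472 = 5664
  Σ(formed) = 8326 kJ
ΔH = Σ(broken) − Σ(formed) = 7018 − 8326 = −1308 kJ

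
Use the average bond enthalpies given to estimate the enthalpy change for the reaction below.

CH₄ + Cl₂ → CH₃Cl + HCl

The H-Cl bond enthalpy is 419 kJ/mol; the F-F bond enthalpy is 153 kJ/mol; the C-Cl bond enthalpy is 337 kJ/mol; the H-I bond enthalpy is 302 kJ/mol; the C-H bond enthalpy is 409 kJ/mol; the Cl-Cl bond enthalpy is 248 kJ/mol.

ΔH ≈ −99 kJ

Bonds broken (reactants):
  C-H: 4 × 409 = 1636
  Cl-Cl: 1 × 248 = 248
  Σ(broken) = 1884 kJ
Bonds formed (products):
  C-Cl: 1 × 337 = 337
  C-H: 3 × 409 = 1227
  H-Cl: 1 × 419 = 419
  Σ(formed) = 1983 kJ
ΔH = Σ(broken) − Σ(formed) = 1884 − 1983 = −99 kJ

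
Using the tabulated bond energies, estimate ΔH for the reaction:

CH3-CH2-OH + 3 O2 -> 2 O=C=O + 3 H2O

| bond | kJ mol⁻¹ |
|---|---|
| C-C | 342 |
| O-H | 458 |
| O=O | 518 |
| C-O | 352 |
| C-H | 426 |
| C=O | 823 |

Bonds broken (reactants):
  C-C: 1 × 342 = 342
  C-H: 5 × 426 = 2130
  C-O: 1 × 352 = 352
  O-H: 1 × 458 = 458
  O=O: 3 × 518 = 1554
  Σ(broken) = 4836 kJ
Bonds formed (products):
  C=O: 4 × 823 = 3292
  O-H: 6 × 458 = 2748
  Σ(formed) = 6040 kJ
ΔH = Σ(broken) − Σ(formed) = 4836 − 6040 = −1204 kJ

ΔH ≈ −1204 kJ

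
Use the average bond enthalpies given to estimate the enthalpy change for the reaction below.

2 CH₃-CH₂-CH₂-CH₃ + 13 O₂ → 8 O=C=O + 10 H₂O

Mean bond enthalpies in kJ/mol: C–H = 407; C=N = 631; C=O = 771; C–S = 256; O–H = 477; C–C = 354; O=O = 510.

ΔH ≈ −4982 kJ

Bonds broken (reactants):
  C–C: 6 × 354 = 2124
  C–H: 20 × 407 = 8140
  O=O: 13 × 510 = 6630
  Σ(broken) = 16894 kJ
Bonds formed (products):
  C=O: 16 × 771 = 12336
  O–H: 20 × 477 = 9540
  Σ(formed) = 21876 kJ
ΔH = Σ(broken) − Σ(formed) = 16894 − 21876 = −4982 kJ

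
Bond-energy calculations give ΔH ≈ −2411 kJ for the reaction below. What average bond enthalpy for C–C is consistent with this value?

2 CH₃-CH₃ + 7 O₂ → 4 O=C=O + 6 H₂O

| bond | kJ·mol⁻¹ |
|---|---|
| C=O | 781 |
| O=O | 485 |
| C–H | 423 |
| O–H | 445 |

D(C–C) ≈ 353 kJ/mol

Let D be the C–C bond energy.
Σ(broken) = 2×D + 12×423 + 7×485 = 8471 + 2D
Σ(formed) = 8×781 + 12×445 = 11588
ΔH = Σ(broken) − Σ(formed) = (8471 + 2D) − (11588) = −3117 + 2D
Setting this equal to −2411 kJ gives 2D = 706, so D = 353 kJ/mol.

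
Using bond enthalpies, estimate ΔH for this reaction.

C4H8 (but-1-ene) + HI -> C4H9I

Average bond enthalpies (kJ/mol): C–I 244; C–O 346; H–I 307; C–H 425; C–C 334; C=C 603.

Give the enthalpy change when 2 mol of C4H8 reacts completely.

ΔH = −186 kJ

Bonds broken (reactants):
  C–C: 2 × 334 = 668
  C–H: 8 × 425 = 3400
  C=C: 1 × 603 = 603
  H–I: 1 × 307 = 307
  Σ(broken) = 4978 kJ
Bonds formed (products):
  C–C: 3 × 334 = 1002
  C–H: 9 × 425 = 3825
  C–I: 1 × 244 = 244
  Σ(formed) = 5071 kJ
ΔH = Σ(broken) − Σ(formed) = 4978 − 5071 = −93 kJ
For 2× the reaction as written: 2 × (−93) = −186 kJ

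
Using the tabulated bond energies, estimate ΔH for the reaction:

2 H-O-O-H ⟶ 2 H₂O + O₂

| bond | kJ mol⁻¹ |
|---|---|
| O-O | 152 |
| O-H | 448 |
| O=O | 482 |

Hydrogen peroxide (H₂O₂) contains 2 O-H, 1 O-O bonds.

Bonds broken (reactants):
  O-H: 4 × 448 = 1792
  O-O: 2 × 152 = 304
  Σ(broken) = 2096 kJ
Bonds formed (products):
  O-H: 4 × 448 = 1792
  O=O: 1 × 482 = 482
  Σ(formed) = 2274 kJ
ΔH = Σ(broken) − Σ(formed) = 2096 − 2274 = −178 kJ

ΔH ≈ −178 kJ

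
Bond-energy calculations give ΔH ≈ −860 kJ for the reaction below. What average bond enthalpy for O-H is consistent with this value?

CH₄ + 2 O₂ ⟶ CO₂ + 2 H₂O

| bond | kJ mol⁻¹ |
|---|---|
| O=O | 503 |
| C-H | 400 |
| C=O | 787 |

D(O-H) ≈ 473 kJ/mol

Let D be the O-H bond energy.
Σ(broken) = 4×400 + 2×503 = 2606
Σ(formed) = 2×787 + 4×D = 1574 + 4D
ΔH = Σ(broken) − Σ(formed) = (2606) − (1574 + 4D) = +1032 − 4D
Setting this equal to −860 kJ gives 4D = 1892, so D = 473 kJ/mol.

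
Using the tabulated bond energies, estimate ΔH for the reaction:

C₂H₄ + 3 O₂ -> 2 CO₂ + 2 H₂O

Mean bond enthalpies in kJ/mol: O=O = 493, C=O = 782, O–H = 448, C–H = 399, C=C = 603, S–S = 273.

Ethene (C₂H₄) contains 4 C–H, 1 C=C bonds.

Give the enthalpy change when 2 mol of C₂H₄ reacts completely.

Bonds broken (reactants):
  C–H: 4 × 399 = 1596
  C=C: 1 × 603 = 603
  O=O: 3 × 493 = 1479
  Σ(broken) = 3678 kJ
Bonds formed (products):
  C=O: 4 × 782 = 3128
  O–H: 4 × 448 = 1792
  Σ(formed) = 4920 kJ
ΔH = Σ(broken) − Σ(formed) = 3678 − 4920 = −1242 kJ
For 2× the reaction as written: 2 × (−1242) = −2484 kJ

ΔH = −2484 kJ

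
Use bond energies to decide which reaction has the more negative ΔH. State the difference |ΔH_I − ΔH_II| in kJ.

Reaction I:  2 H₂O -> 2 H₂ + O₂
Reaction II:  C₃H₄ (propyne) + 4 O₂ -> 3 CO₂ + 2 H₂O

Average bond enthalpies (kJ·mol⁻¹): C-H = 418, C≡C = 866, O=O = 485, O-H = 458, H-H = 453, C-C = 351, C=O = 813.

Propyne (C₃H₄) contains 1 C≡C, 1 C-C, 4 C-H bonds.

Reaction I:
  Bonds broken (reactants):
    O-H: 4 × 458 = 1832
    Σ(broken) = 1832 kJ
  Bonds formed (products):
    H-H: 2 × 453 = 906
    O=O: 1 × 485 = 485
    Σ(formed) = 1391 kJ
  ΔH_I = 1832 − 1391 = +441 kJ
Reaction II:
  Bonds broken (reactants):
    C≡C: 1 × 866 = 866
    C-C: 1 × 351 = 351
    C-H: 4 × 418 = 1672
    O=O: 4 × 485 = 1940
    Σ(broken) = 4829 kJ
  Bonds formed (products):
    C=O: 6 × 813 = 4878
    O-H: 4 × 458 = 1832
    Σ(formed) = 6710 kJ
  ΔH_II = 4829 − 6710 = −1881 kJ
ΔH_I − ΔH_II = +2322 kJ, so reaction II has the more negative ΔH; |ΔH_I − ΔH_II| = 2322 kJ.

Reaction II, by 2322 kJ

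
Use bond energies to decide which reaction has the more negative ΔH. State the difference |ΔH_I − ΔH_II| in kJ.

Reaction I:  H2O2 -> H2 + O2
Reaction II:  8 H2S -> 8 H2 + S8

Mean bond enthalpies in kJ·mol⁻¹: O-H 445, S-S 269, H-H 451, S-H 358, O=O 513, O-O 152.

Reaction II, by 110 kJ

Reaction I:
  Bonds broken (reactants):
    O-H: 2 × 445 = 890
    O-O: 1 × 152 = 152
    Σ(broken) = 1042 kJ
  Bonds formed (products):
    H-H: 1 × 451 = 451
    O=O: 1 × 513 = 513
    Σ(formed) = 964 kJ
  ΔH_I = 1042 − 964 = +78 kJ
Reaction II:
  Bonds broken (reactants):
    S-H: 16 × 358 = 5728
    Σ(broken) = 5728 kJ
  Bonds formed (products):
    H-H: 8 × 451 = 3608
    S-S: 8 × 269 = 2152
    Σ(formed) = 5760 kJ
  ΔH_II = 5728 − 5760 = −32 kJ
ΔH_I − ΔH_II = +110 kJ, so reaction II has the more negative ΔH; |ΔH_I − ΔH_II| = 110 kJ.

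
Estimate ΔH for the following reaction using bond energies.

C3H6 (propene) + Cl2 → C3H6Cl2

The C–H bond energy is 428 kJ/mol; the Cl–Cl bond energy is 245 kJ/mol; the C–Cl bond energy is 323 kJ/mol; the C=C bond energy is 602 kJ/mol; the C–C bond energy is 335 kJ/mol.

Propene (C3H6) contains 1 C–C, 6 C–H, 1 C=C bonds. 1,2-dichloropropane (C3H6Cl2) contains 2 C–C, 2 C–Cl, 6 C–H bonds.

Bonds broken (reactants):
  C–C: 1 × 335 = 335
  C–H: 6 × 428 = 2568
  C=C: 1 × 602 = 602
  Cl–Cl: 1 × 245 = 245
  Σ(broken) = 3750 kJ
Bonds formed (products):
  C–C: 2 × 335 = 670
  C–Cl: 2 × 323 = 646
  C–H: 6 × 428 = 2568
  Σ(formed) = 3884 kJ
ΔH = Σ(broken) − Σ(formed) = 3750 − 3884 = −134 kJ

ΔH ≈ −134 kJ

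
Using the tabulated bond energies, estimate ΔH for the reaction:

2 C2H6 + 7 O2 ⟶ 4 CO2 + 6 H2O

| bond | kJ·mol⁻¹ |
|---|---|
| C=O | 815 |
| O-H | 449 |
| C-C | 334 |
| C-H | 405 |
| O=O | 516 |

Bonds broken (reactants):
  C-C: 2 × 334 = 668
  C-H: 12 × 405 = 4860
  O=O: 7 × 516 = 3612
  Σ(broken) = 9140 kJ
Bonds formed (products):
  C=O: 8 × 815 = 6520
  O-H: 12 × 449 = 5388
  Σ(formed) = 11908 kJ
ΔH = Σ(broken) − Σ(formed) = 9140 − 11908 = −2768 kJ

ΔH ≈ −2768 kJ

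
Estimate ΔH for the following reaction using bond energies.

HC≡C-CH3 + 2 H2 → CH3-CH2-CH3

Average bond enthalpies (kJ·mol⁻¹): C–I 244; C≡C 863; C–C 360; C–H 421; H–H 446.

ΔH ≈ −289 kJ

Bonds broken (reactants):
  C≡C: 1 × 863 = 863
  C–C: 1 × 360 = 360
  C–H: 4 × 421 = 1684
  H–H: 2 × 446 = 892
  Σ(broken) = 3799 kJ
Bonds formed (products):
  C–C: 2 × 360 = 720
  C–H: 8 × 421 = 3368
  Σ(formed) = 4088 kJ
ΔH = Σ(broken) − Σ(formed) = 3799 − 4088 = −289 kJ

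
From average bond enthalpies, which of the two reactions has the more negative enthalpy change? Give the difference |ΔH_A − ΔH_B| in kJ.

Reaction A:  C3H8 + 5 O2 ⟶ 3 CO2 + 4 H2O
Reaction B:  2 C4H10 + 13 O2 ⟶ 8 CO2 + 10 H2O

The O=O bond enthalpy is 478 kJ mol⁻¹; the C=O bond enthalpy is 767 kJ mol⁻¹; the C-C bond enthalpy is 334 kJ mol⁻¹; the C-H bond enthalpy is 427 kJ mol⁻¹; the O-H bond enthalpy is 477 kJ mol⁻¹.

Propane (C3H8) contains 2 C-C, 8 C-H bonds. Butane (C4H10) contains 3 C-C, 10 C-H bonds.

Reaction B, by 3110 kJ

Reaction A:
  Bonds broken (reactants):
    C-C: 2 × 334 = 668
    C-H: 8 × 427 = 3416
    O=O: 5 × 478 = 2390
    Σ(broken) = 6474 kJ
  Bonds formed (products):
    C=O: 6 × 767 = 4602
    O-H: 8 × 477 = 3816
    Σ(formed) = 8418 kJ
  ΔH_A = 6474 − 8418 = −1944 kJ
Reaction B:
  Bonds broken (reactants):
    C-C: 6 × 334 = 2004
    C-H: 20 × 427 = 8540
    O=O: 13 × 478 = 6214
    Σ(broken) = 16758 kJ
  Bonds formed (products):
    C=O: 16 × 767 = 12272
    O-H: 20 × 477 = 9540
    Σ(formed) = 21812 kJ
  ΔH_B = 16758 − 21812 = −5054 kJ
ΔH_A − ΔH_B = +3110 kJ, so reaction B has the more negative ΔH; |ΔH_A − ΔH_B| = 3110 kJ.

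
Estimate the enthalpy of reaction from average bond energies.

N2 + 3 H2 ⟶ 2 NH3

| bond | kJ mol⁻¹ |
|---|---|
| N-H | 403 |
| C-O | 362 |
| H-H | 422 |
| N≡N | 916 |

ΔH ≈ −236 kJ

Bonds broken (reactants):
  H-H: 3 × 422 = 1266
  N≡N: 1 × 916 = 916
  Σ(broken) = 2182 kJ
Bonds formed (products):
  N-H: 6 × 403 = 2418
  Σ(formed) = 2418 kJ
ΔH = Σ(broken) − Σ(formed) = 2182 − 2418 = −236 kJ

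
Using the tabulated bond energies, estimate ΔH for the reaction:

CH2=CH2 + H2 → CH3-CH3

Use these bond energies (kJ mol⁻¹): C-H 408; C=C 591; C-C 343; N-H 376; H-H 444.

Bonds broken (reactants):
  C-H: 4 × 408 = 1632
  C=C: 1 × 591 = 591
  H-H: 1 × 444 = 444
  Σ(broken) = 2667 kJ
Bonds formed (products):
  C-C: 1 × 343 = 343
  C-H: 6 × 408 = 2448
  Σ(formed) = 2791 kJ
ΔH = Σ(broken) − Σ(formed) = 2667 − 2791 = −124 kJ

ΔH ≈ −124 kJ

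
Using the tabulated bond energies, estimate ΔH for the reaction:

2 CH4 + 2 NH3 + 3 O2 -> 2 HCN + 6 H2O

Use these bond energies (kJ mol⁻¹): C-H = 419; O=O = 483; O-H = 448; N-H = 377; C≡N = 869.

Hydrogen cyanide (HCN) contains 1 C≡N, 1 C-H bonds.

ΔH ≈ −889 kJ

Bonds broken (reactants):
  C-H: 8 × 419 = 3352
  N-H: 6 × 377 = 2262
  O=O: 3 × 483 = 1449
  Σ(broken) = 7063 kJ
Bonds formed (products):
  C≡N: 2 × 869 = 1738
  C-H: 2 × 419 = 838
  O-H: 12 × 448 = 5376
  Σ(formed) = 7952 kJ
ΔH = Σ(broken) − Σ(formed) = 7063 − 7952 = −889 kJ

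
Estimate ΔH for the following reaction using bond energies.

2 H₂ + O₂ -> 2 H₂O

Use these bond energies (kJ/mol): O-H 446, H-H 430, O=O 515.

ΔH ≈ −409 kJ

Bonds broken (reactants):
  H-H: 2 × 430 = 860
  O=O: 1 × 515 = 515
  Σ(broken) = 1375 kJ
Bonds formed (products):
  O-H: 4 × 446 = 1784
  Σ(formed) = 1784 kJ
ΔH = Σ(broken) − Σ(formed) = 1375 − 1784 = −409 kJ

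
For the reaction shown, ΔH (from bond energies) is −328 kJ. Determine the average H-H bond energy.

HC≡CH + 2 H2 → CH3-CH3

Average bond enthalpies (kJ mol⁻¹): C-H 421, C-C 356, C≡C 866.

Let D be the H-H bond energy.
Σ(broken) = 1×866 + 2×421 + 2×D = 1708 + 2D
Σ(formed) = 1×356 + 6×421 = 2882
ΔH = Σ(broken) − Σ(formed) = (1708 + 2D) − (2882) = −1174 + 2D
Setting this equal to −328 kJ gives 2D = 846, so D = 423 kJ/mol.

D(H-H) ≈ 423 kJ/mol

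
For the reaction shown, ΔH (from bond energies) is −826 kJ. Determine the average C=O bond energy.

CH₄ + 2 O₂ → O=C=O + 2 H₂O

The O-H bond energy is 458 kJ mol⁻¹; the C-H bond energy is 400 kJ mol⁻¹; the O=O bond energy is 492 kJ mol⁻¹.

Let D be the C=O bond energy.
Σ(broken) = 4×400 + 2×492 = 2584
Σ(formed) = 2×D + 4×458 = 1832 + 2D
ΔH = Σ(broken) − Σ(formed) = (2584) − (1832 + 2D) = +752 − 2D
Setting this equal to −826 kJ gives 2D = 1578, so D = 789 kJ/mol.

D(C=O) ≈ 789 kJ/mol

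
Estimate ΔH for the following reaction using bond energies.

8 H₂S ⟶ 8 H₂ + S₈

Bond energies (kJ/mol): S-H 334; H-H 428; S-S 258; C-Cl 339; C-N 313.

ΔH ≈ −144 kJ

Bonds broken (reactants):
  S-H: 16 × 334 = 5344
  Σ(broken) = 5344 kJ
Bonds formed (products):
  H-H: 8 × 428 = 3424
  S-S: 8 × 258 = 2064
  Σ(formed) = 5488 kJ
ΔH = Σ(broken) − Σ(formed) = 5344 − 5488 = −144 kJ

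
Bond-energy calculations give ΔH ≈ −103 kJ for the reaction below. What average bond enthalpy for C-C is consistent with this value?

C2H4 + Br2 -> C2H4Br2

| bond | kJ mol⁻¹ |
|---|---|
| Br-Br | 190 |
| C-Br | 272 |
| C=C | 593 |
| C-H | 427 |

Let D be the C-C bond energy.
Σ(broken) = 1×190 + 4×427 + 1×593 = 2491
Σ(formed) = 2×272 + 1×D + 4×427 = 2252 + D
ΔH = Σ(broken) − Σ(formed) = (2491) − (2252 + D) = +239 − D
Setting this equal to −103 kJ gives D = 342 kJ/mol.

D(C-C) ≈ 342 kJ/mol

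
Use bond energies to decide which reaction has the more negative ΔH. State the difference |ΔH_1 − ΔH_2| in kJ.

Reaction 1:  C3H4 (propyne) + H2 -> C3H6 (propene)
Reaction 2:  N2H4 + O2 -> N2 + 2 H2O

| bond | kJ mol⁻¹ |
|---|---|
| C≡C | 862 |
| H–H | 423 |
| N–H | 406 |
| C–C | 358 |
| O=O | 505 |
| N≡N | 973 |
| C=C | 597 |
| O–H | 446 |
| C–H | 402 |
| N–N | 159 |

Reaction 2, by 353 kJ

Reaction 1:
  Bonds broken (reactants):
    C≡C: 1 × 862 = 862
    C–C: 1 × 358 = 358
    C–H: 4 × 402 = 1608
    H–H: 1 × 423 = 423
    Σ(broken) = 3251 kJ
  Bonds formed (products):
    C–C: 1 × 358 = 358
    C–H: 6 × 402 = 2412
    C=C: 1 × 597 = 597
    Σ(formed) = 3367 kJ
  ΔH_1 = 3251 − 3367 = −116 kJ
Reaction 2:
  Bonds broken (reactants):
    N–H: 4 × 406 = 1624
    N–N: 1 × 159 = 159
    O=O: 1 × 505 = 505
    Σ(broken) = 2288 kJ
  Bonds formed (products):
    N≡N: 1 × 973 = 973
    O–H: 4 × 446 = 1784
    Σ(formed) = 2757 kJ
  ΔH_2 = 2288 − 2757 = −469 kJ
ΔH_1 − ΔH_2 = +353 kJ, so reaction 2 has the more negative ΔH; |ΔH_1 − ΔH_2| = 353 kJ.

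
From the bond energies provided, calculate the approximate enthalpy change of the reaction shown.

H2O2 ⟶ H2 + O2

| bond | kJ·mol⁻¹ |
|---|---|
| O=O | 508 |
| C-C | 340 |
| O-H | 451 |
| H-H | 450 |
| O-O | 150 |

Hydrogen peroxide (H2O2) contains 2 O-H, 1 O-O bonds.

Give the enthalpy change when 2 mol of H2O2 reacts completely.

ΔH = +188 kJ

Bonds broken (reactants):
  O-H: 2 × 451 = 902
  O-O: 1 × 150 = 150
  Σ(broken) = 1052 kJ
Bonds formed (products):
  H-H: 1 × 450 = 450
  O=O: 1 × 508 = 508
  Σ(formed) = 958 kJ
ΔH = Σ(broken) − Σ(formed) = 1052 − 958 = +94 kJ
For 2× the reaction as written: 2 × (+94) = +188 kJ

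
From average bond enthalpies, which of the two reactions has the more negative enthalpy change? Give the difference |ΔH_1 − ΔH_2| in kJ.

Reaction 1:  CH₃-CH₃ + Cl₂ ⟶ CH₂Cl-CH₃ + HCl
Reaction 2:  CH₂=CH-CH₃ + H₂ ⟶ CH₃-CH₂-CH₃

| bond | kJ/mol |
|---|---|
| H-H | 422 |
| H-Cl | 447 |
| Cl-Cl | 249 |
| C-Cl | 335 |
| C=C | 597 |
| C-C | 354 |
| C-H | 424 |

Reaction 1:
  Bonds broken (reactants):
    C-C: 1 × 354 = 354
    C-H: 6 × 424 = 2544
    Cl-Cl: 1 × 249 = 249
    Σ(broken) = 3147 kJ
  Bonds formed (products):
    C-C: 1 × 354 = 354
    C-Cl: 1 × 335 = 335
    C-H: 5 × 424 = 2120
    H-Cl: 1 × 447 = 447
    Σ(formed) = 3256 kJ
  ΔH_1 = 3147 − 3256 = −109 kJ
Reaction 2:
  Bonds broken (reactants):
    C-C: 1 × 354 = 354
    C-H: 6 × 424 = 2544
    C=C: 1 × 597 = 597
    H-H: 1 × 422 = 422
    Σ(broken) = 3917 kJ
  Bonds formed (products):
    C-C: 2 × 354 = 708
    C-H: 8 × 424 = 3392
    Σ(formed) = 4100 kJ
  ΔH_2 = 3917 − 4100 = −183 kJ
ΔH_1 − ΔH_2 = +74 kJ, so reaction 2 has the more negative ΔH; |ΔH_1 − ΔH_2| = 74 kJ.

Reaction 2, by 74 kJ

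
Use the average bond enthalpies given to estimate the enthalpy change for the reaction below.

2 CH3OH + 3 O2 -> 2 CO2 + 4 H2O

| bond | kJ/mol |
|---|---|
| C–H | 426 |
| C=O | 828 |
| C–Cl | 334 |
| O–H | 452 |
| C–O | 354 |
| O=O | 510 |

Bonds broken (reactants):
  C–H: 6 × 426 = 2556
  C–O: 2 × 354 = 708
  O–H: 2 × 452 = 904
  O=O: 3 × 510 = 1530
  Σ(broken) = 5698 kJ
Bonds formed (products):
  C=O: 4 × 828 = 3312
  O–H: 8 × 452 = 3616
  Σ(formed) = 6928 kJ
ΔH = Σ(broken) − Σ(formed) = 5698 − 6928 = −1230 kJ

ΔH ≈ −1230 kJ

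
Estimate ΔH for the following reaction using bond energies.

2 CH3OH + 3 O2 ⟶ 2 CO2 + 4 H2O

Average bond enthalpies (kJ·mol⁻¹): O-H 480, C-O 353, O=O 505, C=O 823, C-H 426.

ΔH ≈ −1395 kJ

Bonds broken (reactants):
  C-H: 6 × 426 = 2556
  C-O: 2 × 353 = 706
  O-H: 2 × 480 = 960
  O=O: 3 × 505 = 1515
  Σ(broken) = 5737 kJ
Bonds formed (products):
  C=O: 4 × 823 = 3292
  O-H: 8 × 480 = 3840
  Σ(formed) = 7132 kJ
ΔH = Σ(broken) − Σ(formed) = 5737 − 7132 = −1395 kJ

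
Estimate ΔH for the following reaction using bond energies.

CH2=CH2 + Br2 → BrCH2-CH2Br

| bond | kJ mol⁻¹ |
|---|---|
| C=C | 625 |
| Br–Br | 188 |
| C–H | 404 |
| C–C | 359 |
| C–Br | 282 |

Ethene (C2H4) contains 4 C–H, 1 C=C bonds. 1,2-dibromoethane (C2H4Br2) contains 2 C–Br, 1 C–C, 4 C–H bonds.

Bonds broken (reactants):
  Br–Br: 1 × 188 = 188
  C–H: 4 × 404 = 1616
  C=C: 1 × 625 = 625
  Σ(broken) = 2429 kJ
Bonds formed (products):
  C–Br: 2 × 282 = 564
  C–C: 1 × 359 = 359
  C–H: 4 × 404 = 1616
  Σ(formed) = 2539 kJ
ΔH = Σ(broken) − Σ(formed) = 2429 − 2539 = −110 kJ

ΔH ≈ −110 kJ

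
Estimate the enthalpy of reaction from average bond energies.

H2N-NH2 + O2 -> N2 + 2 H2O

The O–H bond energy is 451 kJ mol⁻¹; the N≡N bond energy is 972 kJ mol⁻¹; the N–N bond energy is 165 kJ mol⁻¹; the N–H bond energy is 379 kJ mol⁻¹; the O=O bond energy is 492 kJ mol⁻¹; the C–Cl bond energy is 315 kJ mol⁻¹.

ΔH ≈ −603 kJ

Bonds broken (reactants):
  N–H: 4 × 379 = 1516
  N–N: 1 × 165 = 165
  O=O: 1 × 492 = 492
  Σ(broken) = 2173 kJ
Bonds formed (products):
  N≡N: 1 × 972 = 972
  O–H: 4 × 451 = 1804
  Σ(formed) = 2776 kJ
ΔH = Σ(broken) − Σ(formed) = 2173 − 2776 = −603 kJ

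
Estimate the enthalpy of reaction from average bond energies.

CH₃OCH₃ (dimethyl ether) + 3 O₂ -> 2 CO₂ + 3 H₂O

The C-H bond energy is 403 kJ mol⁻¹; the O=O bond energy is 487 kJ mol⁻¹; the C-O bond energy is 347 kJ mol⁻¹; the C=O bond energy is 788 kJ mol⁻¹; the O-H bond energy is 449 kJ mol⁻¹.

ΔH ≈ −1273 kJ

Bonds broken (reactants):
  C-H: 6 × 403 = 2418
  C-O: 2 × 347 = 694
  O=O: 3 × 487 = 1461
  Σ(broken) = 4573 kJ
Bonds formed (products):
  C=O: 4 × 788 = 3152
  O-H: 6 × 449 = 2694
  Σ(formed) = 5846 kJ
ΔH = Σ(broken) − Σ(formed) = 4573 − 5846 = −1273 kJ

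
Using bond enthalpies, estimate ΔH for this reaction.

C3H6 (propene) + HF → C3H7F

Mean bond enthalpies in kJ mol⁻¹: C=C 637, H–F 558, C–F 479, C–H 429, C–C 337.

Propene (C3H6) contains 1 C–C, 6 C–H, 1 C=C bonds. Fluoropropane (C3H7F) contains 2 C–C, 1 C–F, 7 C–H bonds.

ΔH ≈ −50 kJ

Bonds broken (reactants):
  C–C: 1 × 337 = 337
  C–H: 6 × 429 = 2574
  C=C: 1 × 637 = 637
  H–F: 1 × 558 = 558
  Σ(broken) = 4106 kJ
Bonds formed (products):
  C–C: 2 × 337 = 674
  C–F: 1 × 479 = 479
  C–H: 7 × 429 = 3003
  Σ(formed) = 4156 kJ
ΔH = Σ(broken) − Σ(formed) = 4106 − 4156 = −50 kJ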